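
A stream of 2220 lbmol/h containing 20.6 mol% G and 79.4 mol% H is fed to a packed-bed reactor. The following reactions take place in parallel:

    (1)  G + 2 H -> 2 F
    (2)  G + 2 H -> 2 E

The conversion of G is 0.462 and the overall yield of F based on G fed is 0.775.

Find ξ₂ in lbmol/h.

ξ₂ = 34.1 lbmol/h

Yield of F: 2ξ₁ / 457.3 = 0.775 → ξ₁ = 177.2 lbmol/h.
Conversion of G: 1ξ₁ + 1ξ₂ = 0.462 × 457.3 = 211.3 → ξ₂ = 34.07 lbmol/h.
Outlet amounts (n = n₀ + Σ ν·ξ):
  G: 457.3 − 1(177.2) − 1(34.07) = 246
  H: 1763 − 2(177.2) − 2(34.07) = 1340
  F: 0 + 2(177.2) = 354.4
  E: 0 + 2(34.07) = 68.14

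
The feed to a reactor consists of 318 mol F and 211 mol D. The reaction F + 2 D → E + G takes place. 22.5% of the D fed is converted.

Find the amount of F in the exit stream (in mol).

294 mol

D reacted = 0.225 × 211 = 47.48 mol; ν_D = −2, so ξ = 47.48/2 = 23.74 mol.
Outlet amounts (n = n₀ + ν ξ):
  F: 318 − 1(23.74) = 294.3
  D: 211 − 2(23.74) = 163.5
  E: 0 + 1(23.74) = 23.74
  G: 0 + 1(23.74) = 23.74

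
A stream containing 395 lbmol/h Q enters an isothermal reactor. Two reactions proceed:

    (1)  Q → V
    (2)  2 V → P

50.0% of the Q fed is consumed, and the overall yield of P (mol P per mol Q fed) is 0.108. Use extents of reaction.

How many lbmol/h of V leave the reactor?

112 lbmol/h

Conversion of Q: Q consumed = 1ξ₁ = 0.5 × 395 → ξ₁ = 197.5 lbmol/h.
Yield of P: 1ξ₂ / 395 = 0.108 → ξ₂ = 42.66 lbmol/h.
Outlet amounts (n = n₀ + Σ ν·ξ):
  Q: 395 − 1(197.5) = 197.5
  V: 0 + 1(197.5) − 2(42.66) = 112.2
  P: 0 + 1(42.66) = 42.66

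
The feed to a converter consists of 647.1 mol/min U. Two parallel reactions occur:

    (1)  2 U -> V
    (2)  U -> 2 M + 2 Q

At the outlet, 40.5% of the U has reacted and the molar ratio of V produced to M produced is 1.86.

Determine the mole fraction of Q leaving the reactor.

0.0994

Conversion of U: U consumed = 0.405 × 647.1 = 262.1 mol/min = 2ξ₁ + 1ξ₂.
Selectivity: 1ξ₁ / (2ξ₂) = 1.86 → ξ₁ = 3.72 ξ₂.
Substitute: (2·3.72 + 1) ξ₂ = 262.1 → ξ₂ = 31.05 mol/min, ξ₁ = 115.5 mol/min.
Outlet amounts (n = n₀ + Σ ν·ξ):
  U: 647.1 − 2(115.5) − 1(31.05) = 385
  V: 0 + 1(115.5) = 115.5
  M: 0 + 2(31.05) = 62.1
  Q: 0 + 2(31.05) = 62.1
Total out = 624.7 mol/min; y_Q = 62.1 / 624.7 = 0.09941.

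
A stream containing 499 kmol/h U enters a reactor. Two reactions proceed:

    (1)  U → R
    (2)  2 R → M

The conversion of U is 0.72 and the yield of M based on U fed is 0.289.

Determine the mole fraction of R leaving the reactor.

Conversion of U: U consumed = 1ξ₁ = 0.72 × 499 → ξ₁ = 359.3 kmol/h.
Yield of M: 1ξ₂ / 499 = 0.289 → ξ₂ = 144.2 kmol/h.
Outlet amounts (n = n₀ + Σ ν·ξ):
  U: 499 − 1(359.3) = 139.7
  R: 0 + 1(359.3) − 2(144.2) = 70.86
  M: 0 + 1(144.2) = 144.2
Total out = 354.8 kmol/h; y_R = 70.86 / 354.8 = 0.1997.

0.2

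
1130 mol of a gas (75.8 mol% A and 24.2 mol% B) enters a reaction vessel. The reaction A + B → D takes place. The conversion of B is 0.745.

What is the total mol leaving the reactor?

926 mol

B reacted = 0.745 × 273.5 = 203.7 mol; ν_B = −1, so ξ = 203.7/1 = 203.7 mol.
Outlet amounts (n = n₀ + ν ξ):
  A: 856.5 − 1(203.7) = 652.8
  B: 273.5 − 1(203.7) = 69.73
  D: 0 + 1(203.7) = 203.7
Total out = 652.8 + 69.73 + 203.7 = 926.3 mol.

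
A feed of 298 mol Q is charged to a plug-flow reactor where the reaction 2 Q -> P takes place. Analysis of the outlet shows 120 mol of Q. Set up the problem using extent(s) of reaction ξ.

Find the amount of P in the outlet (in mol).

89 mol

For Q: n = n₀ − 2ξ → 120 = 298 − 2ξ, giving ξ = 89 mol.
Outlet amounts (n = n₀ + ν ξ):
  Q: 298 − 2(89) = 120
  P: 0 + 1(89) = 89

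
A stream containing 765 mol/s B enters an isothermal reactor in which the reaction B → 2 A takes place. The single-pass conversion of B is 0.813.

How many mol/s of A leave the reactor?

1240 mol/s

B reacted = 0.813 × 765 = 621.9 mol/s; ν_B = −1, so ξ = 621.9/1 = 621.9 mol/s.
Outlet amounts (n = n₀ + ν ξ):
  B: 765 − 1(621.9) = 143.1
  A: 0 + 2(621.9) = 1244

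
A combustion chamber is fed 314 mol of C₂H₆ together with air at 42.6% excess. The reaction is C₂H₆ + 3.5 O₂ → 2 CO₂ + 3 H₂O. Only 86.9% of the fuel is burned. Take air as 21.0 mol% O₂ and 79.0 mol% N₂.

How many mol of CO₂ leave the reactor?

Stoichiometric O₂ = 3.5 × 314 = 1099 mol; O₂ fed = 1099 × 1.426 = 1567 mol.
N₂ fed = 1567 × 79/21 = 5896 mol.
Fuel reacted = 0.869 × 314 → ξ = 272.9 mol.
Outlet (n = n₀ + ν ξ):
  C₂H₆: 314 − 1(272.9) = 41.13
  O₂: 1567 − 3.5(272.9) = 612.1
  N₂: 5896 (inert)
  CO₂: 0 + 2(272.9) = 545.7
  H₂O: 0 + 3(272.9) = 818.6

546 mol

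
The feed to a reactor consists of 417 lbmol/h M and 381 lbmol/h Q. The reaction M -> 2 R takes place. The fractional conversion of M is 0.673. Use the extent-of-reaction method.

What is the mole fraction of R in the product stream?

M reacted = 0.673 × 417 = 280.6 lbmol/h; ν_M = −1, so ξ = 280.6/1 = 280.6 lbmol/h.
Outlet amounts (n = n₀ + ν ξ):
  M: 417 − 1(280.6) = 136.4
  R: 0 + 2(280.6) = 561.3
  Q: 381 (inert)
Total out = 1079 lbmol/h; y_R = 561.3 / 1079 = 0.5204.

0.52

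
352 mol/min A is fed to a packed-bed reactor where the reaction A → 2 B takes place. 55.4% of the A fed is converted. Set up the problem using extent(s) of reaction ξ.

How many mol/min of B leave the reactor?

390 mol/min

A reacted = 0.554 × 352 = 195 mol/min; ν_A = −1, so ξ = 195/1 = 195 mol/min.
Outlet amounts (n = n₀ + ν ξ):
  A: 352 − 1(195) = 157
  B: 0 + 2(195) = 390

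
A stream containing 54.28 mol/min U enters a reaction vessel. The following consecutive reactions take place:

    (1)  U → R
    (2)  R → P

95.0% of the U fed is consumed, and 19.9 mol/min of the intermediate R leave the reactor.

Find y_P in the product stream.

0.583

Conversion of U: U consumed = 1ξ₁ = 0.95 × 54.28 → ξ₁ = 51.57 mol/min.
R balance: n_R = 0 + 1ξ₁ − 1ξ₂ = 19.9 → ξ₂ = (1·51.57 − 19.9)/1 = 31.67 mol/min.
Outlet amounts (n = n₀ + Σ ν·ξ):
  U: 54.28 − 1(51.57) = 2.714
  R: 0 + 1(51.57) − 1(31.67) = 19.9
  P: 0 + 1(31.67) = 31.67
Total out = 54.28 mol/min; y_P = 31.67 / 54.28 = 0.5834.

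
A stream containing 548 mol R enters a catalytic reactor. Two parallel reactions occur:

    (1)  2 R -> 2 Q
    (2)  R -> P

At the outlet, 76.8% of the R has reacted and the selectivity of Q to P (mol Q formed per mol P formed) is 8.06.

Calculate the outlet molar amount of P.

46.5 mol

Conversion of R: R consumed = 0.768 × 548 = 420.9 mol = 2ξ₁ + 1ξ₂.
Selectivity: 2ξ₁ / (1ξ₂) = 8.06 → ξ₁ = 4.03 ξ₂.
Substitute: (2·4.03 + 1) ξ₂ = 420.9 → ξ₂ = 46.45 mol, ξ₁ = 187.2 mol.
Outlet amounts (n = n₀ + Σ ν·ξ):
  R: 548 − 2(187.2) − 1(46.45) = 127.1
  Q: 0 + 2(187.2) = 374.4
  P: 0 + 1(46.45) = 46.45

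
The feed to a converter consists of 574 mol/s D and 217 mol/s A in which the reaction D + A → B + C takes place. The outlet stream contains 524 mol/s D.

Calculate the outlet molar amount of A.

167 mol/s

For D: n = n₀ − 1ξ → 524 = 574 − 1ξ, giving ξ = 50 mol/s.
Outlet amounts (n = n₀ + ν ξ):
  D: 574 − 1(50) = 524
  A: 217 − 1(50) = 167
  B: 0 + 1(50) = 50
  C: 0 + 1(50) = 50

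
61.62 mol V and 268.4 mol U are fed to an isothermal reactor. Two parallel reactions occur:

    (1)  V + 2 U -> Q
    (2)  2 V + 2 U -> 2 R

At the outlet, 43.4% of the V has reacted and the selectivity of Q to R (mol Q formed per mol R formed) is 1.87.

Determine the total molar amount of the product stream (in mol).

Conversion of V: V consumed = 0.434 × 61.62 = 26.74 mol = 1ξ₁ + 2ξ₂.
Selectivity: 1ξ₁ / (2ξ₂) = 1.87 → ξ₁ = 3.74 ξ₂.
Substitute: (1·3.74 + 2) ξ₂ = 26.74 → ξ₂ = 4.659 mol, ξ₁ = 17.42 mol.
Outlet amounts (n = n₀ + Σ ν·ξ):
  V: 61.62 − 1(17.42) − 2(4.659) = 34.88
  U: 268.4 − 2(17.42) − 2(4.659) = 224.2
  Q: 0 + 1(17.42) = 17.42
  R: 0 + 2(4.659) = 9.318
Total out = 34.88 + 224.2 + 17.42 + 9.318 = 285.9 mol.

286 mol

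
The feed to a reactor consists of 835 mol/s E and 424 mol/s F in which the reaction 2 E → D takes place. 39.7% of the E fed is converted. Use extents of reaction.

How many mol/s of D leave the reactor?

E reacted = 0.397 × 835 = 331.5 mol/s; ν_E = −2, so ξ = 331.5/2 = 165.7 mol/s.
Outlet amounts (n = n₀ + ν ξ):
  E: 835 − 2(165.7) = 503.5
  D: 0 + 1(165.7) = 165.7
  F: 424 (inert)

166 mol/s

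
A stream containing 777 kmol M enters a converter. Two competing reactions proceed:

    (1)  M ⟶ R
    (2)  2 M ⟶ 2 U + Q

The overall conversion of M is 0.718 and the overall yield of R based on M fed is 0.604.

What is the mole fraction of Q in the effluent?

Yield of R: 1ξ₁ / 777 = 0.604 → ξ₁ = 469.3 kmol.
Conversion of M: 1ξ₁ + 2ξ₂ = 0.718 × 777 = 557.9 → ξ₂ = 44.29 kmol.
Outlet amounts (n = n₀ + Σ ν·ξ):
  M: 777 − 1(469.3) − 2(44.29) = 219.1
  R: 0 + 1(469.3) = 469.3
  U: 0 + 2(44.29) = 88.58
  Q: 0 + 1(44.29) = 44.29
Total out = 821.3 kmol; y_Q = 44.29 / 821.3 = 0.05393.

0.0539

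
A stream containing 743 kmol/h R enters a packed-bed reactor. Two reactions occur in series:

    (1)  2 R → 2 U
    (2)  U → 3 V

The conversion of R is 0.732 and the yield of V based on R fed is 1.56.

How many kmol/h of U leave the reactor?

Conversion of R: R consumed = 2ξ₁ = 0.732 × 743 → ξ₁ = 271.9 kmol/h.
Yield of V: 3ξ₂ / 743 = 1.56 → ξ₂ = 386.4 kmol/h.
Outlet amounts (n = n₀ + Σ ν·ξ):
  R: 743 − 2(271.9) = 199.1
  U: 0 + 2(271.9) − 1(386.4) = 157.5
  V: 0 + 3(386.4) = 1159

158 kmol/h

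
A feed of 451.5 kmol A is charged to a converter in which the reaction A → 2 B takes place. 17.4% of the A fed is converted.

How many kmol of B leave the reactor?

157 kmol

A reacted = 0.174 × 451.5 = 78.56 kmol; ν_A = −1, so ξ = 78.56/1 = 78.56 kmol.
Outlet amounts (n = n₀ + ν ξ):
  A: 451.5 − 1(78.56) = 372.9
  B: 0 + 2(78.56) = 157.1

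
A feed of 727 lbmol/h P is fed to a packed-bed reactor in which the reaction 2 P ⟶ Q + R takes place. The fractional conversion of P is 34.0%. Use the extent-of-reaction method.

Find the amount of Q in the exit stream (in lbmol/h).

P reacted = 0.34 × 727 = 247.2 lbmol/h; ν_P = −2, so ξ = 247.2/2 = 123.6 lbmol/h.
Outlet amounts (n = n₀ + ν ξ):
  P: 727 − 2(123.6) = 479.8
  Q: 0 + 1(123.6) = 123.6
  R: 0 + 1(123.6) = 123.6

124 lbmol/h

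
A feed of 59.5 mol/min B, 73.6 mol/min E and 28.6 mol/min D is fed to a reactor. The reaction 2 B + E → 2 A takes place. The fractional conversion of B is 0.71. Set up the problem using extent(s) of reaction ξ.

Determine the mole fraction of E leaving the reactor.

0.373

B reacted = 0.71 × 59.5 = 42.24 mol/min; ν_B = −2, so ξ = 42.24/2 = 21.12 mol/min.
Outlet amounts (n = n₀ + ν ξ):
  B: 59.5 − 2(21.12) = 17.26
  E: 73.6 − 1(21.12) = 52.48
  A: 0 + 2(21.12) = 42.24
  D: 28.6 (inert)
Total out = 140.6 mol/min; y_E = 52.48 / 140.6 = 0.3733.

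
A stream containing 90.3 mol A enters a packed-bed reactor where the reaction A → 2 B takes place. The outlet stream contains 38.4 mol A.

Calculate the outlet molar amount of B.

104 mol

For A: n = n₀ − 1ξ → 38.4 = 90.3 − 1ξ, giving ξ = 51.9 mol.
Outlet amounts (n = n₀ + ν ξ):
  A: 90.3 − 1(51.9) = 38.4
  B: 0 + 2(51.9) = 103.8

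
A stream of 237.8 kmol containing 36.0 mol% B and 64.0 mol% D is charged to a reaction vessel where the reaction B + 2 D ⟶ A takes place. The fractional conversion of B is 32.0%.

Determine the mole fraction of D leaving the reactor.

0.532

B reacted = 0.32 × 85.61 = 27.39 kmol; ν_B = −1, so ξ = 27.39/1 = 27.39 kmol.
Outlet amounts (n = n₀ + ν ξ):
  B: 85.61 − 1(27.39) = 58.21
  D: 152.2 − 2(27.39) = 97.4
  A: 0 + 1(27.39) = 27.39
Total out = 183 kmol; y_D = 97.4 / 183 = 0.5322.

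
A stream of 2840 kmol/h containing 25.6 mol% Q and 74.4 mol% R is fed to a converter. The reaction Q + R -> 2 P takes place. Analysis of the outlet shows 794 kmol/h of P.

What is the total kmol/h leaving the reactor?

2840 kmol/h

For P: n = n₀ + 2ξ → 794 = 0 + 2ξ, giving ξ = 397 kmol/h.
Outlet amounts (n = n₀ + ν ξ):
  Q: 727 − 1(397) = 330
  R: 2113 − 1(397) = 1716
  P: 0 + 2(397) = 794
Total out = 330 + 1716 + 794 = 2840 kmol/h.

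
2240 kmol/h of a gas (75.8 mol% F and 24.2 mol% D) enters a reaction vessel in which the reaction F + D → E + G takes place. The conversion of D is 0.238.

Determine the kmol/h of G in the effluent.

D reacted = 0.238 × 542.1 = 129 kmol/h; ν_D = −1, so ξ = 129/1 = 129 kmol/h.
Outlet amounts (n = n₀ + ν ξ):
  F: 1698 − 1(129) = 1569
  D: 542.1 − 1(129) = 413.1
  E: 0 + 1(129) = 129
  G: 0 + 1(129) = 129

129 kmol/h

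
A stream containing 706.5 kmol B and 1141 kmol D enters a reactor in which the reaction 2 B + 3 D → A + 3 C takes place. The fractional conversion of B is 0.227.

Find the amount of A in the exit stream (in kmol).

B reacted = 0.227 × 706.5 = 160.4 kmol; ν_B = −2, so ξ = 160.4/2 = 80.19 kmol.
Outlet amounts (n = n₀ + ν ξ):
  B: 706.5 − 2(80.19) = 546.1
  D: 1141 − 3(80.19) = 900.4
  A: 0 + 1(80.19) = 80.19
  C: 0 + 3(80.19) = 240.6

80.2 kmol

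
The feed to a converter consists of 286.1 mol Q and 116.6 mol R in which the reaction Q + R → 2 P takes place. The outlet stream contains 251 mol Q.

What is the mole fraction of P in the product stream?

For Q: n = n₀ − 1ξ → 251 = 286.1 − 1ξ, giving ξ = 35.1 mol.
Outlet amounts (n = n₀ + ν ξ):
  Q: 286.1 − 1(35.1) = 251
  R: 116.6 − 1(35.1) = 81.5
  P: 0 + 2(35.1) = 70.2
Total out = 402.7 mol; y_P = 70.2 / 402.7 = 0.1743.

0.174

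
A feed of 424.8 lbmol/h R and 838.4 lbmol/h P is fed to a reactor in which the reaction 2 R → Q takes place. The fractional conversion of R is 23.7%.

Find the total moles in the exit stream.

1210 lbmol/h

R reacted = 0.237 × 424.8 = 100.7 lbmol/h; ν_R = −2, so ξ = 100.7/2 = 50.34 lbmol/h.
Outlet amounts (n = n₀ + ν ξ):
  R: 424.8 − 2(50.34) = 324.1
  Q: 0 + 1(50.34) = 50.34
  P: 838.4 (inert)
Total out = 324.1 + 50.34 + 838.4 = 1213 lbmol/h.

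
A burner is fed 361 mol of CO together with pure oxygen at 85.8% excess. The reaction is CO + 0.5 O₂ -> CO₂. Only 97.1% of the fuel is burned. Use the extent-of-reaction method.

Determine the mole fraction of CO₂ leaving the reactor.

0.673

Stoichiometric O₂ = 0.5 × 361 = 180.5 mol; O₂ fed = 180.5 × 1.858 = 335.4 mol.
Fuel reacted = 0.971 × 361 → ξ = 350.5 mol.
Outlet (n = n₀ + ν ξ):
  CO: 361 − 1(350.5) = 10.47
  O₂: 335.4 − 0.5(350.5) = 160.1
  CO₂: 0 + 1(350.5) = 350.5
Total out = 521.1 mol; y_CO₂ = 350.5 / 521.1 = 0.6727.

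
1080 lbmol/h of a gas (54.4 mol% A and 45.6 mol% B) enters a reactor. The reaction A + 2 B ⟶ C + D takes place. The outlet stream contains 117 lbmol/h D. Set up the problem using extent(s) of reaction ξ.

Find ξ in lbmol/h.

For D: n = n₀ + 1ξ → 117 = 0 + 1ξ, giving ξ = 117 lbmol/h.
Outlet amounts (n = n₀ + ν ξ):
  A: 587.5 − 1(117) = 470.5
  B: 492.5 − 2(117) = 258.5
  C: 0 + 1(117) = 117
  D: 0 + 1(117) = 117

ξ = 117 lbmol/h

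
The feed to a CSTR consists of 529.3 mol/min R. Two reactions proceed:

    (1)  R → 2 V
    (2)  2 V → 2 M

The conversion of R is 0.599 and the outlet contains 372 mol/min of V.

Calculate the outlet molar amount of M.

262 mol/min

Conversion of R: R consumed = 1ξ₁ = 0.599 × 529.3 → ξ₁ = 317.1 mol/min.
V balance: n_V = 0 + 2ξ₁ − 2ξ₂ = 372 → ξ₂ = (2·317.1 − 372)/2 = 131.1 mol/min.
Outlet amounts (n = n₀ + Σ ν·ξ):
  R: 529.3 − 1(317.1) = 212.2
  V: 0 + 2(317.1) − 2(131.1) = 372
  M: 0 + 2(131.1) = 262.1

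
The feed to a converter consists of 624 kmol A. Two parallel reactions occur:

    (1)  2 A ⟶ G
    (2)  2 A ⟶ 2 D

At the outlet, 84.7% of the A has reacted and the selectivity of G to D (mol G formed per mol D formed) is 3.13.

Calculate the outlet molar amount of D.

72.8 kmol

Conversion of A: A consumed = 0.847 × 624 = 528.5 kmol = 2ξ₁ + 2ξ₂.
Selectivity: 1ξ₁ / (2ξ₂) = 3.13 → ξ₁ = 6.26 ξ₂.
Substitute: (2·6.26 + 2) ξ₂ = 528.5 → ξ₂ = 36.4 kmol, ξ₁ = 227.9 kmol.
Outlet amounts (n = n₀ + Σ ν·ξ):
  A: 624 − 2(227.9) − 2(36.4) = 95.47
  G: 0 + 1(227.9) = 227.9
  D: 0 + 2(36.4) = 72.8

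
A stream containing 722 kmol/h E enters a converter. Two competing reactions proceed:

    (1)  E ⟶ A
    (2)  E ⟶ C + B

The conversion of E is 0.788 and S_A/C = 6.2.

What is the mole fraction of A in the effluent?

Conversion of E: E consumed = 0.788 × 722 = 568.9 kmol/h = 1ξ₁ + 1ξ₂.
Selectivity: 1ξ₁ / (1ξ₂) = 6.2 → ξ₁ = 6.2 ξ₂.
Substitute: (1·6.2 + 1) ξ₂ = 568.9 → ξ₂ = 79.02 kmol/h, ξ₁ = 489.9 kmol/h.
Outlet amounts (n = n₀ + Σ ν·ξ):
  E: 722 − 1(489.9) − 1(79.02) = 153.1
  A: 0 + 1(489.9) = 489.9
  C: 0 + 1(79.02) = 79.02
  B: 0 + 1(79.02) = 79.02
Total out = 801 kmol/h; y_A = 489.9 / 801 = 0.6116.

0.612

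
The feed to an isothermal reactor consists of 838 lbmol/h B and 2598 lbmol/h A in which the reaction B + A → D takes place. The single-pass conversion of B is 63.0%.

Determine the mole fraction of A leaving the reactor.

0.712

B reacted = 0.63 × 838 = 527.9 lbmol/h; ν_B = −1, so ξ = 527.9/1 = 527.9 lbmol/h.
Outlet amounts (n = n₀ + ν ξ):
  B: 838 − 1(527.9) = 310.1
  A: 2598 − 1(527.9) = 2070
  D: 0 + 1(527.9) = 527.9
Total out = 2908 lbmol/h; y_A = 2070 / 2908 = 0.7118.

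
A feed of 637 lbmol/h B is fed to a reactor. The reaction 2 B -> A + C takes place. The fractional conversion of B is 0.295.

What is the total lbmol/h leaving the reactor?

B reacted = 0.295 × 637 = 187.9 lbmol/h; ν_B = −2, so ξ = 187.9/2 = 93.96 lbmol/h.
Outlet amounts (n = n₀ + ν ξ):
  B: 637 − 2(93.96) = 449.1
  A: 0 + 1(93.96) = 93.96
  C: 0 + 1(93.96) = 93.96
Total out = 449.1 + 93.96 + 93.96 = 637 lbmol/h.

637 lbmol/h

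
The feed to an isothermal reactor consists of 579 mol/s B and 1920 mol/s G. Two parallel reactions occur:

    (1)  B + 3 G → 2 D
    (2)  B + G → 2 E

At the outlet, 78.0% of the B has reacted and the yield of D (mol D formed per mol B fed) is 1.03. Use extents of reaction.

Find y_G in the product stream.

Yield of D: 2ξ₁ / 579 = 1.03 → ξ₁ = 298.2 mol/s.
Conversion of B: 1ξ₁ + 1ξ₂ = 0.78 × 579 = 451.6 → ξ₂ = 153.4 mol/s.
Outlet amounts (n = n₀ + Σ ν·ξ):
  B: 579 − 1(298.2) − 1(153.4) = 127.4
  G: 1920 − 3(298.2) − 1(153.4) = 872
  D: 0 + 2(298.2) = 596.4
  E: 0 + 2(153.4) = 306.9
Total out = 1903 mol/s; y_G = 872 / 1903 = 0.4583.

0.458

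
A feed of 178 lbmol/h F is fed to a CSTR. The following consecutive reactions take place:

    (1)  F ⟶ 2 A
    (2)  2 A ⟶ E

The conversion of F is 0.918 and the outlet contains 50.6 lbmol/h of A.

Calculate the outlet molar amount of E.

Conversion of F: F consumed = 1ξ₁ = 0.918 × 178 → ξ₁ = 163.4 lbmol/h.
A balance: n_A = 0 + 2ξ₁ − 2ξ₂ = 50.6 → ξ₂ = (2·163.4 − 50.6)/2 = 138.1 lbmol/h.
Outlet amounts (n = n₀ + Σ ν·ξ):
  F: 178 − 1(163.4) = 14.6
  A: 0 + 2(163.4) − 2(138.1) = 50.6
  E: 0 + 1(138.1) = 138.1

138 lbmol/h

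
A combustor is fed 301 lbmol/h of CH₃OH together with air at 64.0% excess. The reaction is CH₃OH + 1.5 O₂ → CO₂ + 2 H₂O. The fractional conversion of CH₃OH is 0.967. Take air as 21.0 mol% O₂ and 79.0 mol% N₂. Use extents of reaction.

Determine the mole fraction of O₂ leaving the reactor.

Stoichiometric O₂ = 1.5 × 301 = 451.5 lbmol/h; O₂ fed = 451.5 × 1.640 = 740.5 lbmol/h.
N₂ fed = 740.5 × 79/21 = 2786 lbmol/h.
Fuel reacted = 0.967 × 301 → ξ = 291.1 lbmol/h.
Outlet (n = n₀ + ν ξ):
  CH₃OH: 301 − 1(291.1) = 9.933
  O₂: 740.5 − 1.5(291.1) = 303.9
  N₂: 2786 (inert)
  CO₂: 0 + 1(291.1) = 291.1
  H₂O: 0 + 2(291.1) = 582.1
Total out = 3973 lbmol/h; y_O₂ = 303.9 / 3973 = 0.07649.

0.0765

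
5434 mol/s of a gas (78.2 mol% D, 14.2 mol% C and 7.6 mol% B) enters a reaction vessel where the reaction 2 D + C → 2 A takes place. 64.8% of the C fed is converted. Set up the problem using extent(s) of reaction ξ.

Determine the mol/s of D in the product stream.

3250 mol/s

C reacted = 0.648 × 771.6 = 500 mol/s; ν_C = −1, so ξ = 500/1 = 500 mol/s.
Outlet amounts (n = n₀ + ν ξ):
  D: 4249 − 2(500) = 3249
  C: 771.6 − 1(500) = 271.6
  A: 0 + 2(500) = 1000
  B: 413 (inert)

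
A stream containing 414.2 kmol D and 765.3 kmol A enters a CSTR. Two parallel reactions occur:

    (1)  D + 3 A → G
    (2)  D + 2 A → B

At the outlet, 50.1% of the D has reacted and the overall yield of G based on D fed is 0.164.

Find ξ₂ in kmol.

Yield of G: 1ξ₁ / 414.2 = 0.164 → ξ₁ = 67.93 kmol.
Conversion of D: 1ξ₁ + 1ξ₂ = 0.501 × 414.2 = 207.5 → ξ₂ = 139.6 kmol.
Outlet amounts (n = n₀ + Σ ν·ξ):
  D: 414.2 − 1(67.93) − 1(139.6) = 206.7
  A: 765.3 − 3(67.93) − 2(139.6) = 282.3
  G: 0 + 1(67.93) = 67.93
  B: 0 + 1(139.6) = 139.6

ξ₂ = 140 kmol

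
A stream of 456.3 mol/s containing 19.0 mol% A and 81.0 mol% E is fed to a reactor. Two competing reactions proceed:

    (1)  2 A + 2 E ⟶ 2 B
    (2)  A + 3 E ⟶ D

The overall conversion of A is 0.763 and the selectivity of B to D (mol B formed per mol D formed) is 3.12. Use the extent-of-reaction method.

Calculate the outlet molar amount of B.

Conversion of A: A consumed = 0.763 × 86.7 = 66.15 mol/s = 2ξ₁ + 1ξ₂.
Selectivity: 2ξ₁ / (1ξ₂) = 3.12 → ξ₁ = 1.56 ξ₂.
Substitute: (2·1.56 + 1) ξ₂ = 66.15 → ξ₂ = 16.06 mol/s, ξ₁ = 25.05 mol/s.
Outlet amounts (n = n₀ + Σ ν·ξ):
  A: 86.7 − 2(25.05) − 1(16.06) = 20.55
  E: 369.6 − 2(25.05) − 3(16.06) = 271.3
  B: 0 + 2(25.05) = 50.09
  D: 0 + 1(16.06) = 16.06

50.1 mol/s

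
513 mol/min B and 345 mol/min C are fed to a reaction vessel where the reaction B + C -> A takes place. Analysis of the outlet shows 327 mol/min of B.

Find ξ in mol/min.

ξ = 186 mol/min

For B: n = n₀ − 1ξ → 327 = 513 − 1ξ, giving ξ = 186 mol/min.
Outlet amounts (n = n₀ + ν ξ):
  B: 513 − 1(186) = 327
  C: 345 − 1(186) = 159
  A: 0 + 1(186) = 186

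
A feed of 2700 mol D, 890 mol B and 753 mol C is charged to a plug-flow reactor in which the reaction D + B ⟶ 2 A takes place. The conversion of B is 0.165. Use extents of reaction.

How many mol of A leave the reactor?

B reacted = 0.165 × 890 = 146.8 mol; ν_B = −1, so ξ = 146.8/1 = 146.8 mol.
Outlet amounts (n = n₀ + ν ξ):
  D: 2700 − 1(146.8) = 2553
  B: 890 − 1(146.8) = 743.1
  A: 0 + 2(146.8) = 293.7
  C: 753 (inert)

294 mol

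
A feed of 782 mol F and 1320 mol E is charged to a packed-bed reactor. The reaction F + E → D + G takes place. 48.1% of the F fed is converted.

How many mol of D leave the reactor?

376 mol

F reacted = 0.481 × 782 = 376.1 mol; ν_F = −1, so ξ = 376.1/1 = 376.1 mol.
Outlet amounts (n = n₀ + ν ξ):
  F: 782 − 1(376.1) = 405.9
  E: 1320 − 1(376.1) = 943.9
  D: 0 + 1(376.1) = 376.1
  G: 0 + 1(376.1) = 376.1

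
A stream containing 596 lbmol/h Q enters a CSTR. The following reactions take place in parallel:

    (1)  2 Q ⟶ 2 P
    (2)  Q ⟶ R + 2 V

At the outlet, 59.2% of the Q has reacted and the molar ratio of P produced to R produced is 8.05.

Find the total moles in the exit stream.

Conversion of Q: Q consumed = 0.592 × 596 = 352.8 lbmol/h = 2ξ₁ + 1ξ₂.
Selectivity: 2ξ₁ / (1ξ₂) = 8.05 → ξ₁ = 4.025 ξ₂.
Substitute: (2·4.025 + 1) ξ₂ = 352.8 → ξ₂ = 38.99 lbmol/h, ξ₁ = 156.9 lbmol/h.
Outlet amounts (n = n₀ + Σ ν·ξ):
  Q: 596 − 2(156.9) − 1(38.99) = 243.2
  P: 0 + 2(156.9) = 313.8
  R: 0 + 1(38.99) = 38.99
  V: 0 + 2(38.99) = 77.97
Total out = 243.2 + 313.8 + 38.99 + 77.97 = 674 lbmol/h.

674 lbmol/h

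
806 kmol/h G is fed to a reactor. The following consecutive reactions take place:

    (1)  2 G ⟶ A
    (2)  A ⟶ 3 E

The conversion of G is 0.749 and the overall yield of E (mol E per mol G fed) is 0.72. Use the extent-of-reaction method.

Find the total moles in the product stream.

891 kmol/h

Conversion of G: G consumed = 2ξ₁ = 0.749 × 806 → ξ₁ = 301.8 kmol/h.
Yield of E: 3ξ₂ / 806 = 0.72 → ξ₂ = 193.4 kmol/h.
Outlet amounts (n = n₀ + Σ ν·ξ):
  G: 806 − 2(301.8) = 202.3
  A: 0 + 1(301.8) − 1(193.4) = 108.4
  E: 0 + 3(193.4) = 580.3
Total out = 202.3 + 108.4 + 580.3 = 891 kmol/h.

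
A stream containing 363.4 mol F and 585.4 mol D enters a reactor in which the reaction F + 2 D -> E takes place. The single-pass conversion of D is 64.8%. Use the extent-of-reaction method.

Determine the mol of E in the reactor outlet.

190 mol

D reacted = 0.648 × 585.4 = 379.3 mol; ν_D = −2, so ξ = 379.3/2 = 189.7 mol.
Outlet amounts (n = n₀ + ν ξ):
  F: 363.4 − 1(189.7) = 173.7
  D: 585.4 − 2(189.7) = 206.1
  E: 0 + 1(189.7) = 189.7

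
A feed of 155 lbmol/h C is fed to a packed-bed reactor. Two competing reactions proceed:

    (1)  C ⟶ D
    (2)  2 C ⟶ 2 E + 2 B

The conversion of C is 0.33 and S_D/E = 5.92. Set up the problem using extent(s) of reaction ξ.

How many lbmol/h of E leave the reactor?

7.39 lbmol/h

Conversion of C: C consumed = 0.33 × 155 = 51.15 lbmol/h = 1ξ₁ + 2ξ₂.
Selectivity: 1ξ₁ / (2ξ₂) = 5.92 → ξ₁ = 11.84 ξ₂.
Substitute: (1·11.84 + 2) ξ₂ = 51.15 → ξ₂ = 3.696 lbmol/h, ξ₁ = 43.76 lbmol/h.
Outlet amounts (n = n₀ + Σ ν·ξ):
  C: 155 − 1(43.76) − 2(3.696) = 103.8
  D: 0 + 1(43.76) = 43.76
  E: 0 + 2(3.696) = 7.392
  B: 0 + 2(3.696) = 7.392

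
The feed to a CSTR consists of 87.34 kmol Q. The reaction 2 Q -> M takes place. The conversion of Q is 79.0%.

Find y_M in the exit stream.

Q reacted = 0.79 × 87.34 = 69 kmol; ν_Q = −2, so ξ = 69/2 = 34.5 kmol.
Outlet amounts (n = n₀ + ν ξ):
  Q: 87.34 − 2(34.5) = 18.34
  M: 0 + 1(34.5) = 34.5
Total out = 52.84 kmol; y_M = 34.5 / 52.84 = 0.6529.

0.653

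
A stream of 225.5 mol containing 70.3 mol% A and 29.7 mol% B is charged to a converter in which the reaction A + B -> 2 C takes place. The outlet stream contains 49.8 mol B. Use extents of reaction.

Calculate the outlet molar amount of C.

34.3 mol

For B: n = n₀ − 1ξ → 49.8 = 66.97 − 1ξ, giving ξ = 17.17 mol.
Outlet amounts (n = n₀ + ν ξ):
  A: 158.5 − 1(17.17) = 141.4
  B: 66.97 − 1(17.17) = 49.8
  C: 0 + 2(17.17) = 34.35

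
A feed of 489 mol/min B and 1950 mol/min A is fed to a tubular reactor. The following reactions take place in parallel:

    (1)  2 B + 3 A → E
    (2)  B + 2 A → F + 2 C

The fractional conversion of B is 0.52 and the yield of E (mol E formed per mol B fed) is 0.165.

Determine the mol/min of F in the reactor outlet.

Yield of E: 1ξ₁ / 489 = 0.165 → ξ₁ = 80.69 mol/min.
Conversion of B: 2ξ₁ + 1ξ₂ = 0.52 × 489 = 254.3 → ξ₂ = 92.91 mol/min.
Outlet amounts (n = n₀ + Σ ν·ξ):
  B: 489 − 2(80.69) − 1(92.91) = 234.7
  A: 1950 − 3(80.69) − 2(92.91) = 1522
  E: 0 + 1(80.69) = 80.69
  F: 0 + 1(92.91) = 92.91
  C: 0 + 2(92.91) = 185.8

92.9 mol/min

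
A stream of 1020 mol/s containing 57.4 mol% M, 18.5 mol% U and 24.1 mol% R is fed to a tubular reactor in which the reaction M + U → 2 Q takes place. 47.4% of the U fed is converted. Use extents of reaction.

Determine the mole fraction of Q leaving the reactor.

0.175

U reacted = 0.474 × 188.7 = 89.44 mol/s; ν_U = −1, so ξ = 89.44/1 = 89.44 mol/s.
Outlet amounts (n = n₀ + ν ξ):
  M: 585.5 − 1(89.44) = 496
  U: 188.7 − 1(89.44) = 99.26
  Q: 0 + 2(89.44) = 178.9
  R: 245.8 (inert)
Total out = 1020 mol/s; y_Q = 178.9 / 1020 = 0.1754.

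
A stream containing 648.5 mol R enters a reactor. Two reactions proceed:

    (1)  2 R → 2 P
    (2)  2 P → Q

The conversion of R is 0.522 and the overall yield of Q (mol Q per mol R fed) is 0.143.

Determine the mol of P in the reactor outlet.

153 mol

Conversion of R: R consumed = 2ξ₁ = 0.522 × 648.5 → ξ₁ = 169.3 mol.
Yield of Q: 1ξ₂ / 648.5 = 0.143 → ξ₂ = 92.74 mol.
Outlet amounts (n = n₀ + Σ ν·ξ):
  R: 648.5 − 2(169.3) = 310
  P: 0 + 2(169.3) − 2(92.74) = 153
  Q: 0 + 1(92.74) = 92.74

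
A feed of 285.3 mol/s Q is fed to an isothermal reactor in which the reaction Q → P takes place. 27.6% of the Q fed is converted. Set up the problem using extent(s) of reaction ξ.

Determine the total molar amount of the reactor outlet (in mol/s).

285 mol/s

Q reacted = 0.276 × 285.3 = 78.74 mol/s; ν_Q = −1, so ξ = 78.74/1 = 78.74 mol/s.
Outlet amounts (n = n₀ + ν ξ):
  Q: 285.3 − 1(78.74) = 206.6
  P: 0 + 1(78.74) = 78.74
Total out = 206.6 + 78.74 = 285.3 mol/s.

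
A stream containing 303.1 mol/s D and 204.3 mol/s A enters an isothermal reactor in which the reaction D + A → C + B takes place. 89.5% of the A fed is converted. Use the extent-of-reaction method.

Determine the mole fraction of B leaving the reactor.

0.36

A reacted = 0.895 × 204.3 = 182.8 mol/s; ν_A = −1, so ξ = 182.8/1 = 182.8 mol/s.
Outlet amounts (n = n₀ + ν ξ):
  D: 303.1 − 1(182.8) = 120.3
  A: 204.3 − 1(182.8) = 21.45
  C: 0 + 1(182.8) = 182.8
  B: 0 + 1(182.8) = 182.8
Total out = 507.4 mol/s; y_B = 182.8 / 507.4 = 0.3604.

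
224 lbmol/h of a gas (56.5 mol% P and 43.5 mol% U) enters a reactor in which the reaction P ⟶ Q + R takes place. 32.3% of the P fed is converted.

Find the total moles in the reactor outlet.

265 lbmol/h

P reacted = 0.323 × 126.6 = 40.88 lbmol/h; ν_P = −1, so ξ = 40.88/1 = 40.88 lbmol/h.
Outlet amounts (n = n₀ + ν ξ):
  P: 126.6 − 1(40.88) = 85.68
  Q: 0 + 1(40.88) = 40.88
  R: 0 + 1(40.88) = 40.88
  U: 97.44 (inert)
Total out = 85.68 + 40.88 + 40.88 + 97.44 = 264.9 lbmol/h.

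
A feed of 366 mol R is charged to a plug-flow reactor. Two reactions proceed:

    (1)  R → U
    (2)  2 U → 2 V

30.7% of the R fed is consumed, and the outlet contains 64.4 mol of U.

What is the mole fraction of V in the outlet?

Conversion of R: R consumed = 1ξ₁ = 0.307 × 366 → ξ₁ = 112.4 mol.
U balance: n_U = 0 + 1ξ₁ − 2ξ₂ = 64.4 → ξ₂ = (1·112.4 − 64.4)/2 = 23.98 mol.
Outlet amounts (n = n₀ + Σ ν·ξ):
  R: 366 − 1(112.4) = 253.6
  U: 0 + 1(112.4) − 2(23.98) = 64.4
  V: 0 + 2(23.98) = 47.96
Total out = 366 mol; y_V = 47.96 / 366 = 0.131.

0.131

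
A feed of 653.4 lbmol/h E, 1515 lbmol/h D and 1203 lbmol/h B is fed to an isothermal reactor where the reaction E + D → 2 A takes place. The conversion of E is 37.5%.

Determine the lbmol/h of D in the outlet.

E reacted = 0.375 × 653.4 = 245 lbmol/h; ν_E = −1, so ξ = 245/1 = 245 lbmol/h.
Outlet amounts (n = n₀ + ν ξ):
  E: 653.4 − 1(245) = 408.4
  D: 1515 − 1(245) = 1270
  A: 0 + 2(245) = 490
  B: 1203 (inert)

1270 lbmol/h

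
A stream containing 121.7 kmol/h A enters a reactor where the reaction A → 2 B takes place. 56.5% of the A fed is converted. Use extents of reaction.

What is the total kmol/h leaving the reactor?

A reacted = 0.565 × 121.7 = 68.76 kmol/h; ν_A = −1, so ξ = 68.76/1 = 68.76 kmol/h.
Outlet amounts (n = n₀ + ν ξ):
  A: 121.7 − 1(68.76) = 52.94
  B: 0 + 2(68.76) = 137.5
Total out = 52.94 + 137.5 = 190.5 kmol/h.

190 kmol/h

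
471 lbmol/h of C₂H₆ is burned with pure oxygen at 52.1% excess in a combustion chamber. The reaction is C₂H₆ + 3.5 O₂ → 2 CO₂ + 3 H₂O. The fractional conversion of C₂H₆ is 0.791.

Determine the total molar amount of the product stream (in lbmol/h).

3160 lbmol/h

Stoichiometric O₂ = 3.5 × 471 = 1648 lbmol/h; O₂ fed = 1648 × 1.521 = 2507 lbmol/h.
Fuel reacted = 0.791 × 471 → ξ = 372.6 lbmol/h.
Outlet (n = n₀ + ν ξ):
  C₂H₆: 471 − 1(372.6) = 98.44
  O₂: 2507 − 3.5(372.6) = 1203
  CO₂: 0 + 2(372.6) = 745.1
  H₂O: 0 + 3(372.6) = 1118
Total out = 98.44 + 1203 + 745.1 + 1118 = 3165 lbmol/h.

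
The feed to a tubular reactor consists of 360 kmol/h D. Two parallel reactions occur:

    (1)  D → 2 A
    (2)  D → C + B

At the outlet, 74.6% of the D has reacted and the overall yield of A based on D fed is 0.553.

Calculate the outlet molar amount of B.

169 kmol/h

Yield of A: 2ξ₁ / 360 = 0.553 → ξ₁ = 99.54 kmol/h.
Conversion of D: 1ξ₁ + 1ξ₂ = 0.746 × 360 = 268.6 → ξ₂ = 169 kmol/h.
Outlet amounts (n = n₀ + Σ ν·ξ):
  D: 360 − 1(99.54) − 1(169) = 91.44
  A: 0 + 2(99.54) = 199.1
  C: 0 + 1(169) = 169
  B: 0 + 1(169) = 169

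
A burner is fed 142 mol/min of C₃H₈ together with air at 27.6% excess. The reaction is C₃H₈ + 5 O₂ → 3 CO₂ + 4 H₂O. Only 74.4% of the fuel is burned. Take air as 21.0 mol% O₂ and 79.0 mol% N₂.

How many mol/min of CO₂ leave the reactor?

Stoichiometric O₂ = 5 × 142 = 710 mol/min; O₂ fed = 710 × 1.276 = 906 mol/min.
N₂ fed = 906 × 79/21 = 3408 mol/min.
Fuel reacted = 0.744 × 142 → ξ = 105.6 mol/min.
Outlet (n = n₀ + ν ξ):
  C₃H₈: 142 − 1(105.6) = 36.35
  O₂: 906 − 5(105.6) = 377.7
  N₂: 3408 (inert)
  CO₂: 0 + 3(105.6) = 316.9
  H₂O: 0 + 4(105.6) = 422.6

317 mol/min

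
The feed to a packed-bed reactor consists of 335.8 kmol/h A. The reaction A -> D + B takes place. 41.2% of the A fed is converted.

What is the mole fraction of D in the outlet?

A reacted = 0.412 × 335.8 = 138.3 kmol/h; ν_A = −1, so ξ = 138.3/1 = 138.3 kmol/h.
Outlet amounts (n = n₀ + ν ξ):
  A: 335.8 − 1(138.3) = 197.5
  D: 0 + 1(138.3) = 138.3
  B: 0 + 1(138.3) = 138.3
Total out = 474.1 kmol/h; y_D = 138.3 / 474.1 = 0.2918.

0.292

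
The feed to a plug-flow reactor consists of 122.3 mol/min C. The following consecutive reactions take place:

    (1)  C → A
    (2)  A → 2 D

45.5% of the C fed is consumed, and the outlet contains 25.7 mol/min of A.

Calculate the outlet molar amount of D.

59.9 mol/min

Conversion of C: C consumed = 1ξ₁ = 0.455 × 122.3 → ξ₁ = 55.65 mol/min.
A balance: n_A = 0 + 1ξ₁ − 1ξ₂ = 25.7 → ξ₂ = (1·55.65 − 25.7)/1 = 29.95 mol/min.
Outlet amounts (n = n₀ + Σ ν·ξ):
  C: 122.3 − 1(55.65) = 66.65
  A: 0 + 1(55.65) − 1(29.95) = 25.7
  D: 0 + 2(29.95) = 59.89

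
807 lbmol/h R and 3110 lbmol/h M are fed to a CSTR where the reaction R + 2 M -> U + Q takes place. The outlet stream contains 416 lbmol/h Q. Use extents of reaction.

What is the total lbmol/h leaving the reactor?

For Q: n = n₀ + 1ξ → 416 = 0 + 1ξ, giving ξ = 416 lbmol/h.
Outlet amounts (n = n₀ + ν ξ):
  R: 807 − 1(416) = 391
  M: 3110 − 2(416) = 2278
  U: 0 + 1(416) = 416
  Q: 0 + 1(416) = 416
Total out = 391 + 2278 + 416 + 416 = 3501 lbmol/h.

3500 lbmol/h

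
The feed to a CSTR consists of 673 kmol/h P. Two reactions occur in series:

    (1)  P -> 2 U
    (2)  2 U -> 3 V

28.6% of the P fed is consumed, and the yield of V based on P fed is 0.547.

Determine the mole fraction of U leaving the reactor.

0.141

Conversion of P: P consumed = 1ξ₁ = 0.286 × 673 → ξ₁ = 192.5 kmol/h.
Yield of V: 3ξ₂ / 673 = 0.547 → ξ₂ = 122.7 kmol/h.
Outlet amounts (n = n₀ + Σ ν·ξ):
  P: 673 − 1(192.5) = 480.5
  U: 0 + 2(192.5) − 2(122.7) = 139.5
  V: 0 + 3(122.7) = 368.1
Total out = 988.2 kmol/h; y_U = 139.5 / 988.2 = 0.1412.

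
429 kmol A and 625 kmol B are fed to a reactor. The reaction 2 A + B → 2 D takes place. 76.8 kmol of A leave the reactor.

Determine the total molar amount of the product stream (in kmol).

878 kmol

For A: n = n₀ − 2ξ → 76.8 = 429 − 2ξ, giving ξ = 176.1 kmol.
Outlet amounts (n = n₀ + ν ξ):
  A: 429 − 2(176.1) = 76.8
  B: 625 − 1(176.1) = 448.9
  D: 0 + 2(176.1) = 352.2
Total out = 76.8 + 448.9 + 352.2 = 877.9 kmol.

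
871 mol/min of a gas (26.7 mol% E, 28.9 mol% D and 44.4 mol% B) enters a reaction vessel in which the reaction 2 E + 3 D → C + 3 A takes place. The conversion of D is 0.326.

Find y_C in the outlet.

0.0324

D reacted = 0.326 × 251.7 = 82.06 mol/min; ν_D = −3, so ξ = 82.06/3 = 27.35 mol/min.
Outlet amounts (n = n₀ + ν ξ):
  E: 232.6 − 2(27.35) = 177.9
  D: 251.7 − 3(27.35) = 169.7
  C: 0 + 1(27.35) = 27.35
  A: 0 + 3(27.35) = 82.06
  B: 386.7 (inert)
Total out = 843.6 mol/min; y_C = 27.35 / 843.6 = 0.03242.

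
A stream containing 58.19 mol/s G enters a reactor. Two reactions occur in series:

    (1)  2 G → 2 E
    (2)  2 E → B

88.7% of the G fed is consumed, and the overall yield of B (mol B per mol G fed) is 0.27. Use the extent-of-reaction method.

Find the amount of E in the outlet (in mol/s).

20.2 mol/s

Conversion of G: G consumed = 2ξ₁ = 0.887 × 58.19 → ξ₁ = 25.81 mol/s.
Yield of B: 1ξ₂ / 58.19 = 0.27 → ξ₂ = 15.71 mol/s.
Outlet amounts (n = n₀ + Σ ν·ξ):
  G: 58.19 − 2(25.81) = 6.575
  E: 0 + 2(25.81) − 2(15.71) = 20.19
  B: 0 + 1(15.71) = 15.71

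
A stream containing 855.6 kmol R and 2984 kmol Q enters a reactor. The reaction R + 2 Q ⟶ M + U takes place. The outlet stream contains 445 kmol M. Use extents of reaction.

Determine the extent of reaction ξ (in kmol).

ξ = 445 kmol

For M: n = n₀ + 1ξ → 445 = 0 + 1ξ, giving ξ = 445 kmol.
Outlet amounts (n = n₀ + ν ξ):
  R: 855.6 − 1(445) = 410.6
  Q: 2984 − 2(445) = 2094
  M: 0 + 1(445) = 445
  U: 0 + 1(445) = 445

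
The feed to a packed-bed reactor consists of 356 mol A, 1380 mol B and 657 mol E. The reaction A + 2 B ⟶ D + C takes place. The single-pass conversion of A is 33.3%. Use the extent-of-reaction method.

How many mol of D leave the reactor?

119 mol

A reacted = 0.333 × 356 = 118.5 mol; ν_A = −1, so ξ = 118.5/1 = 118.5 mol.
Outlet amounts (n = n₀ + ν ξ):
  A: 356 − 1(118.5) = 237.5
  B: 1380 − 2(118.5) = 1143
  D: 0 + 1(118.5) = 118.5
  C: 0 + 1(118.5) = 118.5
  E: 657 (inert)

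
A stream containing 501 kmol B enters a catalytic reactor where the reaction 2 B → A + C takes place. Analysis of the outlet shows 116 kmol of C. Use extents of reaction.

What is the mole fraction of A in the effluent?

For C: n = n₀ + 1ξ → 116 = 0 + 1ξ, giving ξ = 116 kmol.
Outlet amounts (n = n₀ + ν ξ):
  B: 501 − 2(116) = 269
  A: 0 + 1(116) = 116
  C: 0 + 1(116) = 116
Total out = 501 kmol; y_A = 116 / 501 = 0.2315.

0.232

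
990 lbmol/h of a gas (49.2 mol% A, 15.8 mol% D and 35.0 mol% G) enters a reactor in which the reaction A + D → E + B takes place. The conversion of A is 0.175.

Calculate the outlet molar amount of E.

A reacted = 0.175 × 487.1 = 85.24 lbmol/h; ν_A = −1, so ξ = 85.24/1 = 85.24 lbmol/h.
Outlet amounts (n = n₀ + ν ξ):
  A: 487.1 − 1(85.24) = 401.8
  D: 156.4 − 1(85.24) = 71.18
  E: 0 + 1(85.24) = 85.24
  B: 0 + 1(85.24) = 85.24
  G: 346.5 (inert)

85.2 lbmol/h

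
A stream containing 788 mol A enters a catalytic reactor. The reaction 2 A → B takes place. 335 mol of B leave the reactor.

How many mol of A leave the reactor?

For B: n = n₀ + 1ξ → 335 = 0 + 1ξ, giving ξ = 335 mol.
Outlet amounts (n = n₀ + ν ξ):
  A: 788 − 2(335) = 118
  B: 0 + 1(335) = 335

118 mol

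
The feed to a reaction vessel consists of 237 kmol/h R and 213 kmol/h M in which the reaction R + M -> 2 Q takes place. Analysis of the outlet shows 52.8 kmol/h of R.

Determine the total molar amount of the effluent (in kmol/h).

450 kmol/h

For R: n = n₀ − 1ξ → 52.8 = 237 − 1ξ, giving ξ = 184.2 kmol/h.
Outlet amounts (n = n₀ + ν ξ):
  R: 237 − 1(184.2) = 52.8
  M: 213 − 1(184.2) = 28.8
  Q: 0 + 2(184.2) = 368.4
Total out = 52.8 + 28.8 + 368.4 = 450 kmol/h.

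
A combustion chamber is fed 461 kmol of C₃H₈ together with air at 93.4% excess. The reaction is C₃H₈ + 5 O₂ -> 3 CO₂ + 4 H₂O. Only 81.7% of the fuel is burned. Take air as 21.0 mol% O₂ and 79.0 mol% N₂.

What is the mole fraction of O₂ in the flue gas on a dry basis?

Stoichiometric O₂ = 5 × 461 = 2305 kmol; O₂ fed = 2305 × 1.934 = 4458 kmol.
N₂ fed = 4458 × 79/21 = 16770 kmol.
Fuel reacted = 0.817 × 461 → ξ = 376.6 kmol.
Outlet (n = n₀ + ν ξ):
  C₃H₈: 461 − 1(376.6) = 84.36
  O₂: 4458 − 5(376.6) = 2575
  N₂: 16770 (inert)
  CO₂: 0 + 3(376.6) = 1130
  H₂O: 0 + 4(376.6) = 1507
Dry total = 20560 kmol; y_O₂ (dry) = 2575 / 20560 = 0.1252.

0.125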